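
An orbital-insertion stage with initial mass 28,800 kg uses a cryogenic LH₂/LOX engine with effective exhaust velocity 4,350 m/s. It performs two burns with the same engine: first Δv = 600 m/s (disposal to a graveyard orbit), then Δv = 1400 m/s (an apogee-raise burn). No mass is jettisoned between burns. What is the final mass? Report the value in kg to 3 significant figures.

After the first burn: m = 28800 × exp(−600/4350.0) = 28800 × 0.87116 = 25,089.4 kg.
After the second burn: m = 25,089.4 × exp(−1400/4350.0) = 25,089.4 × 0.72481 = 18,185 kg.

final mass ≈ 18200 kg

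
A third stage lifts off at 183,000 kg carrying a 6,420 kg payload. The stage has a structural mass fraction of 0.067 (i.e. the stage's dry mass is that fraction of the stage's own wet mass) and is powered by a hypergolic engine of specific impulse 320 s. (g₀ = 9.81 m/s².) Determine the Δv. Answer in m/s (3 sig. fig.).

Stage wet mass = m₀ − payload = 183,000 − 6,420 = 176,580 kg.
Stage dry mass = ε × stage wet mass = 0.067 × 176,580 = 11,830.9 kg.
Burnout mass m_f = stage dry + payload = 11,830.9 + 6,420 = 18,250.9 kg.
v_e = Isp · g₀ = 320 × 9.81 = 3139.2 m/s.
By the Tsiolkovsky rocket equation, Δv = v_e · ln(183,000/18,250.9) = 3139.2 × ln(10.03) = 3139.2 × 2.3053 ≈ 7237 m/s.

Δv ≈ 7240 m/s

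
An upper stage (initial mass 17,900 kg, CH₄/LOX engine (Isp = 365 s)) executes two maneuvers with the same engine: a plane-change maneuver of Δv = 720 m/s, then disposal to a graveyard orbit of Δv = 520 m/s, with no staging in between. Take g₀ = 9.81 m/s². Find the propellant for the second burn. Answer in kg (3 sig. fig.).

v_e = Isp · g₀ = 365 × 9.81 = 3580.7 m/s.
After the first burn: m = 17900 × exp(−720/3580.7) = 17900 × 0.81785 = 14,639.5 kg.
After the second burn: m = 14,639.5 × exp(−520/3580.7) = 14,639.5 × 0.86483 = 12,660.7 kg.
Second-burn propellant = 14,639.5 − 12,660.7 = 1,978.8 kg.

propellant for the second burn ≈ 1980 kg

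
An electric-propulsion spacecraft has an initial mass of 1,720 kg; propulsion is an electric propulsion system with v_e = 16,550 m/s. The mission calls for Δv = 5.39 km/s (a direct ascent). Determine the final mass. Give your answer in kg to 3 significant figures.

m₀/m_f = exp(Δv / v_e) = exp(5390 / 16550.0) = exp(0.3257) = 1.3850.
m_f = m₀ / 1.3850 = 1,720 / 1.3850 = 1,241.88 kg.

final mass ≈ 1240 kg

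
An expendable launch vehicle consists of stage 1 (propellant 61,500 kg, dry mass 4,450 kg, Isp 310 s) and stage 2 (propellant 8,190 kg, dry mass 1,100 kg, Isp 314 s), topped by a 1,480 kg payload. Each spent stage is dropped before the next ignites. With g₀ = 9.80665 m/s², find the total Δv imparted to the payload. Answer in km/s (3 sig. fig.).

Ignition mass of stage 1 = 61,500+4,450 + 8,190+1,100 + 1,480 = 76,720 kg.
Stage 1: m₀ = 76,720 kg, m_f = 76,720 − 61,500 = 15,220 kg; Δv = 310×9.80665×ln(5.041) = 3040.1×1.6176 ≈ 4917 m/s.
Stage 2: m₀ = 10,770 kg, m_f = 10,770 − 8,190 = 2,580 kg; Δv = 314×9.80665×ln(4.174) = 3079.3×1.4290 ≈ 4400 m/s.
Total Δv = 4917 + 4400 = 9317 m/s.

Δv ≈ 9.32 km/s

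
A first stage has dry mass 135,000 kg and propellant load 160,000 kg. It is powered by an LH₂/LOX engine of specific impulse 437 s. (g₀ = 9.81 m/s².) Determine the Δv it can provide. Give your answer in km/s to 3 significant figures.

v_e = Isp · g₀ = 437 × 9.81 = 4287.0 m/s.
m₀ = m_dry + m_prop = 135,000 + 160,000 = 295,000 kg.
Using Δv = v_e ln(m₀/m_f): Δv = v_e · ln(m₀/m_f) = 4287.0 × ln(2.185) = 4287.0 × 0.7817 ≈ 3351.1 m/s.

Δv ≈ 3.35 km/s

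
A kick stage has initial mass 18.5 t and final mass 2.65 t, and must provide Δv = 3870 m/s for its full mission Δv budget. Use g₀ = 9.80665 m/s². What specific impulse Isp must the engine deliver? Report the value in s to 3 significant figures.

Isp ≈ 203 s

ln(m₀/m_f) = ln(18500/2650) = ln(6.981) = 1.9432.
Using Δv = v_e ln(m₀/m_f): v_e = Δv / ln(m₀/m_f) = 3870 / 1.9432 = 1991.5 m/s.
Isp = v_e / g₀ = 1991.5 / 9.80665 = 203.1 s.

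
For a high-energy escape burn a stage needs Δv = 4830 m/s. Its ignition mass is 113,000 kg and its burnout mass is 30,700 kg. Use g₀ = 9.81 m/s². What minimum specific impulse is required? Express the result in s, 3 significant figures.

Isp ≈ 378 s

ln(m₀/m_f) = ln(113000/30700) = ln(3.681) = 1.3031.
From the ideal rocket equation, v_e = Δv / ln(m₀/m_f) = 4830 / 1.3031 = 3706.5 m/s.
Isp = v_e / g₀ = 3706.5 / 9.81 = 377.8 s.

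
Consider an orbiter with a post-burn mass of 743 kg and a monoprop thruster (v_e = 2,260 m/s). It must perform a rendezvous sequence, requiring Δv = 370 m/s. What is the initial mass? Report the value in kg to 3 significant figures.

initial mass ≈ 875 kg

Using Δv = v_e ln(m₀/m_f): m₀/m_f = exp(Δv / v_e) = exp(370 / 2260.0) = exp(0.1637) = 1.1779.
m₀ = m_f × 1.1779 = 743 × 1.1779 = 875.18 kg.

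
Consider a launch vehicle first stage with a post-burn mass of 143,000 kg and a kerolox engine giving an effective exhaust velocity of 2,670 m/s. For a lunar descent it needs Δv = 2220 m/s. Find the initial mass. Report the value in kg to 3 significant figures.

m₀/m_f = exp(Δv / v_e) = exp(2220 / 2670.0) = exp(0.8315) = 2.2967.
m₀ = m_f × 2.2967 = 143,000 × 2.2967 = 328,428 kg.

initial mass ≈ 328000 kg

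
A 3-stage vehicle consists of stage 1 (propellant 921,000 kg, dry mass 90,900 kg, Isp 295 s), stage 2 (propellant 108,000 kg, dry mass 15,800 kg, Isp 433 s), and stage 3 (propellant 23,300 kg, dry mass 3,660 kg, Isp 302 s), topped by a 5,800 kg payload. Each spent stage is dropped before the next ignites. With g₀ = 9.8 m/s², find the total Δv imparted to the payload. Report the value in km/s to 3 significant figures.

Δv ≈ 13.1 km/s

Ignition mass of stage 1 = 921,000+90,900 + 108,000+15,800 + 23,300+3,660 + 5,800 = 1,168,460 kg.
Stage 1: m₀ = 1,168,460 kg, m_f = 1,168,460 − 921,000 = 247,460 kg; Δv = 295×9.8×ln(4.722) = 2891.0×1.5522 ≈ 4487 m/s.
Stage 2: m₀ = 156,560 kg, m_f = 156,560 − 108,000 = 48,560 kg; Δv = 433×9.8×ln(3.224) = 4243.4×1.1706 ≈ 4967 m/s.
Stage 3: m₀ = 32,760 kg, m_f = 32,760 − 23,300 = 9,460 kg; Δv = 302×9.8×ln(3.463) = 2959.6×1.2421 ≈ 3676 m/s.
Total Δv = 4487 + 4967 + 3676 = 13130 m/s.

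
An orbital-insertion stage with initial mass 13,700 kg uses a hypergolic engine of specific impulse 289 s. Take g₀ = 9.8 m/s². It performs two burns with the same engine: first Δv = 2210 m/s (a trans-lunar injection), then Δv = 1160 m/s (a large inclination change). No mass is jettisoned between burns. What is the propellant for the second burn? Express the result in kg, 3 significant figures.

v_e = Isp · g₀ = 289 × 9.8 = 2832.2 m/s.
After the first burn: m = 13700 × exp(−2210/2832.2) = 13700 × 0.45826 = 6,278.16 kg.
After the second burn: m = 6,278.16 × exp(−1160/2832.2) = 6,278.16 × 0.66393 = 4,168.26 kg.
Second-burn propellant = 6,278.16 − 4,168.26 = 2,109.9 kg.

propellant for the second burn ≈ 2110 kg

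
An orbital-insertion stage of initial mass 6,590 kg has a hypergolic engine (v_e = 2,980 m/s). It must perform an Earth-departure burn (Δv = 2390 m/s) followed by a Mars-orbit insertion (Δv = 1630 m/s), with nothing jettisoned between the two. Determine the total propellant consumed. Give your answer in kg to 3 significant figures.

total propellant consumed ≈ 4880 kg

After the first burn: m = 6590 × exp(−2390/2980.0) = 6590 × 0.44843 = 2,955.15 kg.
After the second burn: m = 2,955.15 × exp(−1630/2980.0) = 2,955.15 × 0.57869 = 1,710.12 kg.
Total propellant = m₀ − m_final = 6590 − 1,710.12 = 4,879.88 kg.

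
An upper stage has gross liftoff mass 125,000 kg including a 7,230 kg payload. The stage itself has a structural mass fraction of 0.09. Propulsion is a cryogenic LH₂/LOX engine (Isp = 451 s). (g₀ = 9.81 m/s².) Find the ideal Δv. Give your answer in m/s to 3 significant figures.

Δv ≈ 8620 m/s

Stage wet mass = m₀ − payload = 125,000 − 7,230 = 117,770 kg.
Stage dry mass = ε × stage wet mass = 0.09 × 117,770 = 10,599.3 kg.
Burnout mass m_f = stage dry + payload = 10,599.3 + 7,230 = 17,829.3 kg.
v_e = Isp · g₀ = 451 × 9.81 = 4424.3 m/s.
From the ideal rocket equation, Δv = v_e · ln(125,000/17,829.3) = 4424.3 × ln(7.011) = 4424.3 × 1.9475 ≈ 8616 m/s.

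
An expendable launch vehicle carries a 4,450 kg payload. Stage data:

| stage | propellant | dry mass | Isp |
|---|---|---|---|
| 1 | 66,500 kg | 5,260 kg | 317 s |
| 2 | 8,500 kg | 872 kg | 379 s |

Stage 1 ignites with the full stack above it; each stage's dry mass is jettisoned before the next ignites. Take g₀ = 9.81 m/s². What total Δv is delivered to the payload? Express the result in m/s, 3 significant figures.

Ignition mass of stage 1 = 66,500+5,260 + 8,500+872 + 4,450 = 85,582 kg.
Stage 1: m₀ = 85,582 kg, m_f = 85,582 − 66,500 = 19,082 kg; Δv = 317×9.81×ln(4.485) = 3109.8×1.5007 ≈ 4667 m/s.
Stage 2: m₀ = 13,822 kg, m_f = 13,822 − 8,500 = 5,322 kg; Δv = 379×9.81×ln(2.597) = 3718.0×0.9544 ≈ 3548 m/s.
Total Δv = 4667 + 3548 = 8215 m/s.

Δv ≈ 8220 m/s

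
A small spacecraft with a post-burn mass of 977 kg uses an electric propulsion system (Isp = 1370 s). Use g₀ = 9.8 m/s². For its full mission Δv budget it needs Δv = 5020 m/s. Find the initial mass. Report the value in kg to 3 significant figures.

initial mass ≈ 1420 kg

v_e = Isp · g₀ = 1370 × 9.8 = 13426.0 m/s.
m₀/m_f = exp(Δv / v_e) = exp(5020 / 13426.0) = exp(0.3739) = 1.4534.
m₀ = m_f × 1.4534 = 977 × 1.4534 = 1,419.97 kg.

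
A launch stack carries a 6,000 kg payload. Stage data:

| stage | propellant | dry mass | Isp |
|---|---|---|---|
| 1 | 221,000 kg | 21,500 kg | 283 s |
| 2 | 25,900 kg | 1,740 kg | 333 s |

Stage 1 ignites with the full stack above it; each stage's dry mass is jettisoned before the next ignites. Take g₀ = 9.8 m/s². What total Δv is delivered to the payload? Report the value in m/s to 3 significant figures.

Ignition mass of stage 1 = 221,000+21,500 + 25,900+1,740 + 6,000 = 276,140 kg.
Stage 1: m₀ = 276,140 kg, m_f = 276,140 − 221,000 = 55,140 kg; Δv = 283×9.8×ln(5.008) = 2773.4×1.6110 ≈ 4468 m/s.
Stage 2: m₀ = 33,640 kg, m_f = 33,640 − 25,900 = 7,740 kg; Δv = 333×9.8×ln(4.346) = 3263.4×1.4693 ≈ 4795 m/s.
Total Δv = 4468 + 4795 = 9263 m/s.

Δv ≈ 9260 m/s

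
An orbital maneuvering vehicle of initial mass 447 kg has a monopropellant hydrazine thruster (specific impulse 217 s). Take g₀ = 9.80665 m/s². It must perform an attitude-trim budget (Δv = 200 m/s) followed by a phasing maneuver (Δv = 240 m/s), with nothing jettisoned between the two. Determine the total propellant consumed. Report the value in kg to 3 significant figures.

total propellant consumed ≈ 83.5 kg

v_e = Isp · g₀ = 217 × 9.80665 = 2128.0 m/s.
After the first burn: m = 447 × exp(−200/2128.0) = 447 × 0.91030 = 406.904 kg.
After the second burn: m = 406.904 × exp(−240/2128.0) = 406.904 × 0.89335 = 363.508 kg.
Total propellant = m₀ − m_final = 447 − 363.508 = 83.492 kg.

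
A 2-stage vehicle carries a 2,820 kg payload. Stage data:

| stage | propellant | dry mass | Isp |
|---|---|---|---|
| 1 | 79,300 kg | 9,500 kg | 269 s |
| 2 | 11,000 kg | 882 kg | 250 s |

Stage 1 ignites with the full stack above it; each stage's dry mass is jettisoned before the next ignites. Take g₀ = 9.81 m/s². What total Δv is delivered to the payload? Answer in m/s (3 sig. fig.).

Ignition mass of stage 1 = 79,300+9,500 + 11,000+882 + 2,820 = 103,502 kg.
Stage 1: m₀ = 103,502 kg, m_f = 103,502 − 79,300 = 24,202 kg; Δv = 269×9.81×ln(4.277) = 2638.9×1.4532 ≈ 3835 m/s.
Stage 2: m₀ = 14,702 kg, m_f = 14,702 − 11,000 = 3,702 kg; Δv = 250×9.81×ln(3.971) = 2452.5×1.3791 ≈ 3382 m/s.
Total Δv = 3835 + 3382 = 7217 m/s.

Δv ≈ 7220 m/s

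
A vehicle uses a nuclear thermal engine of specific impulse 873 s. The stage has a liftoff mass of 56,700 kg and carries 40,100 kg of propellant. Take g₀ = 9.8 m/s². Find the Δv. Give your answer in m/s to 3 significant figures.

Δv ≈ 10500 m/s

v_e = Isp · g₀ = 873 × 9.8 = 8555.4 m/s.
m_f = m₀ − m_prop = 56,700 − 40,100 = 16,600 kg.
Δv = v_e · ln(m₀/m_f) = 8555.4 × ln(3.416) = 8555.4 × 1.2284 ≈ 10509.2 m/s.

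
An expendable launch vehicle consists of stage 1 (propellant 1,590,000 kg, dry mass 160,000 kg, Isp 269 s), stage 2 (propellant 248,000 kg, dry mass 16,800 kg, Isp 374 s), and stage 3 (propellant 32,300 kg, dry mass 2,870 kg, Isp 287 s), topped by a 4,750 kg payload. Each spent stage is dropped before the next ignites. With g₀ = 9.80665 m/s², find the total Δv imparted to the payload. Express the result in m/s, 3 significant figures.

Δv ≈ 14700 m/s

Ignition mass of stage 1 = 1,590,000+160,000 + 248,000+16,800 + 32,300+2,870 + 4,750 = 2,054,720 kg.
Stage 1: m₀ = 2,054,720 kg, m_f = 2,054,720 − 1,590,000 = 464,720 kg; Δv = 269×9.80665×ln(4.421) = 2638.0×1.4865 ≈ 3921 m/s.
Stage 2: m₀ = 304,720 kg, m_f = 304,720 − 248,000 = 56,720 kg; Δv = 374×9.80665×ln(5.372) = 3667.7×1.6813 ≈ 6166 m/s.
Stage 3: m₀ = 39,920 kg, m_f = 39,920 − 32,300 = 7,620 kg; Δv = 287×9.80665×ln(5.239) = 2814.5×1.6561 ≈ 4661 m/s.
Total Δv = 3921 + 6166 + 4661 = 14748 m/s.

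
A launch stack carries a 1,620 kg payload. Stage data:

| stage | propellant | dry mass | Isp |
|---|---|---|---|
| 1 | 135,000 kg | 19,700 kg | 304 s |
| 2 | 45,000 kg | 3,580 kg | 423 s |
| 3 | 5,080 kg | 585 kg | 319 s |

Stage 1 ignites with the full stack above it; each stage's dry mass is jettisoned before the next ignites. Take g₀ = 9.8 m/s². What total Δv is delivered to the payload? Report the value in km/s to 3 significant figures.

Ignition mass of stage 1 = 135,000+19,700 + 45,000+3,580 + 5,080+585 + 1,620 = 210,565 kg.
Stage 1: m₀ = 210,565 kg, m_f = 210,565 − 135,000 = 75,565 kg; Δv = 304×9.8×ln(2.787) = 2979.2×1.0248 ≈ 3053 m/s.
Stage 2: m₀ = 55,865 kg, m_f = 55,865 − 45,000 = 10,865 kg; Δv = 423×9.8×ln(5.142) = 4145.4×1.6374 ≈ 6788 m/s.
Stage 3: m₀ = 7,285 kg, m_f = 7,285 − 5,080 = 2,205 kg; Δv = 319×9.8×ln(3.304) = 3126.2×1.1951 ≈ 3736 m/s.
Total Δv = 3053 + 6788 + 3736 = 13577 m/s.

Δv ≈ 13.6 km/s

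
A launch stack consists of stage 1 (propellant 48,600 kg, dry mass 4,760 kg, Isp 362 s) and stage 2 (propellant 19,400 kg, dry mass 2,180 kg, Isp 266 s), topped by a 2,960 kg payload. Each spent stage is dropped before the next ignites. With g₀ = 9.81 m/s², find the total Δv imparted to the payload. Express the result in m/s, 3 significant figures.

Ignition mass of stage 1 = 48,600+4,760 + 19,400+2,180 + 2,960 = 77,900 kg.
Stage 1: m₀ = 77,900 kg, m_f = 77,900 − 48,600 = 29,300 kg; Δv = 362×9.81×ln(2.659) = 3551.2×0.9778 ≈ 3473 m/s.
Stage 2: m₀ = 24,540 kg, m_f = 24,540 − 19,400 = 5,140 kg; Δv = 266×9.81×ln(4.774) = 2609.5×1.5633 ≈ 4079 m/s.
Total Δv = 3473 + 4079 = 7552 m/s.

Δv ≈ 7550 m/s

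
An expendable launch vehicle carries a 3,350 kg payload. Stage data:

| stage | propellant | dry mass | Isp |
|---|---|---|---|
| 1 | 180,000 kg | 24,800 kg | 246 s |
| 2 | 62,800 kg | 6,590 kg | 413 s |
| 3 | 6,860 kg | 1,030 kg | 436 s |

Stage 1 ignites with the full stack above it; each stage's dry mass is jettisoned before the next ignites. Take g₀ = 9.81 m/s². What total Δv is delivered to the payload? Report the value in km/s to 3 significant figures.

Δv ≈ 12.5 km/s

Ignition mass of stage 1 = 180,000+24,800 + 62,800+6,590 + 6,860+1,030 + 3,350 = 285,430 kg.
Stage 1: m₀ = 285,430 kg, m_f = 285,430 − 180,000 = 105,430 kg; Δv = 246×9.81×ln(2.707) = 2413.3×0.9959 ≈ 2403 m/s.
Stage 2: m₀ = 80,630 kg, m_f = 80,630 − 62,800 = 17,830 kg; Δv = 413×9.81×ln(4.522) = 4051.5×1.5090 ≈ 6114 m/s.
Stage 3: m₀ = 11,240 kg, m_f = 11,240 − 6,860 = 4,380 kg; Δv = 436×9.81×ln(2.566) = 4277.2×0.9424 ≈ 4031 m/s.
Total Δv = 2403 + 6114 + 4031 = 12548 m/s.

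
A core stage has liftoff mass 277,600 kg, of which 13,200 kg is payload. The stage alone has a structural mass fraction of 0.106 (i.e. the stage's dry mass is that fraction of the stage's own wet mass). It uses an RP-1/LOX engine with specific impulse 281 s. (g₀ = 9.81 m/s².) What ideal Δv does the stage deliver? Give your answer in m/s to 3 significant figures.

Stage wet mass = m₀ − payload = 277,600 − 13,200 = 264,400 kg.
Stage dry mass = ε × stage wet mass = 0.106 × 264,400 = 28,026.4 kg.
Burnout mass m_f = stage dry + payload = 28,026.4 + 13,200 = 41,226.4 kg.
v_e = Isp · g₀ = 281 × 9.81 = 2756.6 m/s.
Rocket equation: Δv = v_e · ln(277,600/41,226.4) = 2756.6 × ln(6.734) = 2756.6 × 1.9071 ≈ 5257 m/s.

Δv ≈ 5260 m/s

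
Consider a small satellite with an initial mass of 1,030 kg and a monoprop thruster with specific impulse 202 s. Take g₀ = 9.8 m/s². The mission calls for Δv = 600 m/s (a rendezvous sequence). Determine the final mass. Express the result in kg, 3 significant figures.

final mass ≈ 761 kg

v_e = Isp · g₀ = 202 × 9.8 = 1979.6 m/s.
m₀/m_f = exp(Δv / v_e) = exp(600 / 1979.6) = exp(0.3031) = 1.3540.
m_f = m₀ / 1.3540 = 1,030 / 1.3540 = 760.709 kg.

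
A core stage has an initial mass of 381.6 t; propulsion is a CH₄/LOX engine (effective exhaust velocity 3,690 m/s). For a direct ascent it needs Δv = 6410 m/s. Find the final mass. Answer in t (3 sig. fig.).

final mass ≈ 67.2 t

m₀/m_f = exp(Δv / v_e) = exp(6410 / 3690.0) = exp(1.7371) = 5.6810.
m_f = m₀ / 5.6810 = 381.6 / 5.6810 = 67.1713 t.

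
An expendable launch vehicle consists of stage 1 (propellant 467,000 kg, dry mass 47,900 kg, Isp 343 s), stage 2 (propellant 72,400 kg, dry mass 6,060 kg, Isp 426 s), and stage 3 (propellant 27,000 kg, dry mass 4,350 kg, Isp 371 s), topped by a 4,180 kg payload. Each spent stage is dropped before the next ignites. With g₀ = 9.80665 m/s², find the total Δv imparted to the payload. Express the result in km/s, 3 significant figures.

Δv ≈ 14.0 km/s

Ignition mass of stage 1 = 467,000+47,900 + 72,400+6,060 + 27,000+4,350 + 4,180 = 628,890 kg.
Stage 1: m₀ = 628,890 kg, m_f = 628,890 − 467,000 = 161,890 kg; Δv = 343×9.80665×ln(3.885) = 3363.7×1.3570 ≈ 4565 m/s.
Stage 2: m₀ = 113,990 kg, m_f = 113,990 − 72,400 = 41,590 kg; Δv = 426×9.80665×ln(2.741) = 4177.6×1.0083 ≈ 4212 m/s.
Stage 3: m₀ = 35,530 kg, m_f = 35,530 − 27,000 = 8,530 kg; Δv = 371×9.80665×ln(4.165) = 3638.3×1.4268 ≈ 5191 m/s.
Total Δv = 4565 + 4212 + 5191 = 13968 m/s.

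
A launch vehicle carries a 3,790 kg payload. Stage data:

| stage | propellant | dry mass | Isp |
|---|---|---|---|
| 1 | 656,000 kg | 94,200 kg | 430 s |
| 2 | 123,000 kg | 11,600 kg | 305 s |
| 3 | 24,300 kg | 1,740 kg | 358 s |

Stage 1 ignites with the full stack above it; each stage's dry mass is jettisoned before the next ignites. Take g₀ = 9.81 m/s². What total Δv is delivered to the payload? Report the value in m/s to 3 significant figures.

Ignition mass of stage 1 = 656,000+94,200 + 123,000+11,600 + 24,300+1,740 + 3,790 = 914,630 kg.
Stage 1: m₀ = 914,630 kg, m_f = 914,630 − 656,000 = 258,630 kg; Δv = 430×9.81×ln(3.536) = 4218.3×1.2631 ≈ 5328 m/s.
Stage 2: m₀ = 164,430 kg, m_f = 164,430 − 123,000 = 41,430 kg; Δv = 305×9.81×ln(3.969) = 2992.1×1.3785 ≈ 4124 m/s.
Stage 3: m₀ = 29,830 kg, m_f = 29,830 − 24,300 = 5,530 kg; Δv = 358×9.81×ln(5.394) = 3512.0×1.6853 ≈ 5919 m/s.
Total Δv = 5328 + 4124 + 5919 = 15371 m/s.

Δv ≈ 15400 m/s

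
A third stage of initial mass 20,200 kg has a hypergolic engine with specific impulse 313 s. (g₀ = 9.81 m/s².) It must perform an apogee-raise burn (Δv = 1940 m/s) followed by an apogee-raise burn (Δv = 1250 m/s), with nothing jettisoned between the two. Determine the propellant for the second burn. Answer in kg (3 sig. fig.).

propellant for the second burn ≈ 3590 kg

v_e = Isp · g₀ = 313 × 9.81 = 3070.5 m/s.
After the first burn: m = 20200 × exp(−1940/3070.5) = 20200 × 0.53163 = 10,738.9 kg.
After the second burn: m = 10,738.9 × exp(−1250/3070.5) = 10,738.9 × 0.66558 = 7,147.6 kg.
Second-burn propellant = 10,738.9 − 7,147.6 = 3,591.3 kg.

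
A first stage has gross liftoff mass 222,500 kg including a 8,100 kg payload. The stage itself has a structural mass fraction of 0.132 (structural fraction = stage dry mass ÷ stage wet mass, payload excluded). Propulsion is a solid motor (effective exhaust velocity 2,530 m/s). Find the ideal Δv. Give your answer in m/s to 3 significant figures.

Δv ≈ 4580 m/s

Stage wet mass = m₀ − payload = 222,500 − 8,100 = 214,400 kg.
Stage dry mass = ε × stage wet mass = 0.132 × 214,400 = 28,300.8 kg.
Burnout mass m_f = stage dry + payload = 28,300.8 + 8,100 = 36,400.8 kg.
Rocket equation: Δv = v_e · ln(222,500/36,400.8) = 2530.0 × ln(6.113) = 2530.0 × 1.8103 ≈ 4580 m/s.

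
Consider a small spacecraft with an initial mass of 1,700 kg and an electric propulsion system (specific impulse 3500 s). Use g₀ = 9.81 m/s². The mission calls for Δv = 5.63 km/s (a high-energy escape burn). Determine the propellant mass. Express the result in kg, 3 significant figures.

v_e = Isp · g₀ = 3500 × 9.81 = 34335.0 m/s.
By the Tsiolkovsky rocket equation, m₀/m_f = exp(Δv / v_e) = exp(5630 / 34335.0) = exp(0.1640) = 1.1782.
m_f = 1,700 / 1.1782 = 1,442.88 kg, so propellant = m₀ − m_f = 1,700 − 1,442.88 = 257.12 kg.

propellant mass ≈ 257 kg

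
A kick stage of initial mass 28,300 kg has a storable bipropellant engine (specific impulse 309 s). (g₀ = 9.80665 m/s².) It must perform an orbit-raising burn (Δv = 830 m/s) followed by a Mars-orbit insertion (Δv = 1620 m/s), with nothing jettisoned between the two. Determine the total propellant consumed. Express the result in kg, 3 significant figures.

total propellant consumed ≈ 15700 kg

v_e = Isp · g₀ = 309 × 9.80665 = 3030.3 m/s.
After the first burn: m = 28300 × exp(−830/3030.3) = 28300 × 0.76040 = 21,519.3 kg.
After the second burn: m = 21,519.3 × exp(−1620/3030.3) = 21,519.3 × 0.58590 = 12,608.2 kg.
Total propellant = m₀ − m_final = 28300 − 12,608.2 = 15,691.8 kg.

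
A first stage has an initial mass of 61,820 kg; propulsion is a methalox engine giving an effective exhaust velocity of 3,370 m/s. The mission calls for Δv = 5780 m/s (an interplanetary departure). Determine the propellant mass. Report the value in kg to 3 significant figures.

m₀/m_f = exp(Δv / v_e) = exp(5780 / 3370.0) = exp(1.7151) = 5.5574.
m_f = 61,820 / 5.5574 = 11,123.9 kg, so propellant = m₀ − m_f = 61,820 − 11,123.9 = 50,696.1 kg.

propellant mass ≈ 50700 kg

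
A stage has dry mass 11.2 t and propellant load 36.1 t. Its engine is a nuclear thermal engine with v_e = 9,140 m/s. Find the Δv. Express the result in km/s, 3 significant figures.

m₀ = m_dry + m_prop = 11.2 + 36.1 = 47.3 t.
From the ideal rocket equation, Δv = v_e · ln(m₀/m_f) = 9140.0 × ln(4.223) = 9140.0 × 1.4406 ≈ 13167.1 m/s.

Δv ≈ 13.2 km/s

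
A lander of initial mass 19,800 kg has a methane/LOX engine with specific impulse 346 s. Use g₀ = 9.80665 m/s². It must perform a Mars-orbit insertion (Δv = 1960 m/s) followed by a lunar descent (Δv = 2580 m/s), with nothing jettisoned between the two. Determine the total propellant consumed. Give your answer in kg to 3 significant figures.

v_e = Isp · g₀ = 346 × 9.80665 = 3393.1 m/s.
After the first burn: m = 19800 × exp(−1960/3393.1) = 19800 × 0.56122 = 11,112.2 kg.
After the second burn: m = 11,112.2 × exp(−2580/3393.1) = 11,112.2 × 0.46750 = 5,194.95 kg.
Total propellant = m₀ − m_final = 19800 − 5,194.95 = 14,605.05 kg.

total propellant consumed ≈ 14600 kg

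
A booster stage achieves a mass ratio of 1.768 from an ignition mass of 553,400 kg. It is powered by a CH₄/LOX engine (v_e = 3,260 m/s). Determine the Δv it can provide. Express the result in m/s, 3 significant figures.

Rocket equation: Δv = v_e · ln(1.768) = 3260.0 × 0.5698 ≈ 1857.7 m/s.

Δv ≈ 1860 m/s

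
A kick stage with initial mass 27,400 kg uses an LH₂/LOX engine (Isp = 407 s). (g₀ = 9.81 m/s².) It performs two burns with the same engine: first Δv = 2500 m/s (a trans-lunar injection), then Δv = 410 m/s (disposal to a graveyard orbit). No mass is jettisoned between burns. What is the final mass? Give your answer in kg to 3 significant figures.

v_e = Isp · g₀ = 407 × 9.81 = 3992.7 m/s.
After the first burn: m = 27400 × exp(−2500/3992.7) = 27400 × 0.53465 = 14,649.4 kg.
After the second burn: m = 14,649.4 × exp(−410/3992.7) = 14,649.4 × 0.90241 = 13,219.8 kg.

final mass ≈ 13200 kg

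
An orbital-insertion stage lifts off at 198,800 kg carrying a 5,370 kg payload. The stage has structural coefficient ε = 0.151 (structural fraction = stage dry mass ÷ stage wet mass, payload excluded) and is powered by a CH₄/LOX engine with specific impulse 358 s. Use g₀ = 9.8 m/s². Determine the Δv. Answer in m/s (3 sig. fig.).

Stage wet mass = m₀ − payload = 198,800 − 5,370 = 193,430 kg.
Stage dry mass = ε × stage wet mass = 0.151 × 193,430 = 29,207.9 kg.
Burnout mass m_f = stage dry + payload = 29,207.9 + 5,370 = 34,577.9 kg.
v_e = Isp · g₀ = 358 × 9.8 = 3508.4 m/s.
Δv = v_e · ln(198,800/34,577.9) = 3508.4 × ln(5.749) = 3508.4 × 1.7491 ≈ 6136 m/s.

Δv ≈ 6140 m/s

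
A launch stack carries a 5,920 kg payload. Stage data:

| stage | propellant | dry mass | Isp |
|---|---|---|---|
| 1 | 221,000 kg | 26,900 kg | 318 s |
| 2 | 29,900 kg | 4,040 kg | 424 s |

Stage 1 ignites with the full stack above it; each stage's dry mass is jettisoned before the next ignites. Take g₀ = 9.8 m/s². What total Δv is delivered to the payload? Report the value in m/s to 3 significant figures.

Δv ≈ 10300 m/s

Ignition mass of stage 1 = 221,000+26,900 + 29,900+4,040 + 5,920 = 287,760 kg.
Stage 1: m₀ = 287,760 kg, m_f = 287,760 − 221,000 = 66,760 kg; Δv = 318×9.8×ln(4.31) = 3116.4×1.4610 ≈ 4553 m/s.
Stage 2: m₀ = 39,860 kg, m_f = 39,860 − 29,900 = 9,960 kg; Δv = 424×9.8×ln(4.002) = 4155.2×1.3868 ≈ 5762 m/s.
Total Δv = 4553 + 5762 = 10315 m/s.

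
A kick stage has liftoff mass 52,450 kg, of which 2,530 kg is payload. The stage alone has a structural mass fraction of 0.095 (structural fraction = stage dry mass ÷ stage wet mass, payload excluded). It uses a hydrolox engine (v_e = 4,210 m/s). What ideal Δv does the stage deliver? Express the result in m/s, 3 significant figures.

Δv ≈ 8320 m/s

Stage wet mass = m₀ − payload = 52,450 − 2,530 = 49,920 kg.
Stage dry mass = ε × stage wet mass = 0.095 × 49,920 = 4,742.4 kg.
Burnout mass m_f = stage dry + payload = 4,742.4 + 2,530 = 7,272.4 kg.
Rocket equation: Δv = v_e · ln(52,450/7,272.4) = 4210.0 × ln(7.212) = 4210.0 × 1.9758 ≈ 8318 m/s.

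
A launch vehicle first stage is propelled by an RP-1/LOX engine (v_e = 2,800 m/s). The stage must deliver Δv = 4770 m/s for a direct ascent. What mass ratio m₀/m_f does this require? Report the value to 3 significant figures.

mass ratio ≈ 5.49

Rocket equation: m₀/m_f = exp(Δv / v_e) = exp(4770 / 2800.0) = exp(1.7036) = 5.4935.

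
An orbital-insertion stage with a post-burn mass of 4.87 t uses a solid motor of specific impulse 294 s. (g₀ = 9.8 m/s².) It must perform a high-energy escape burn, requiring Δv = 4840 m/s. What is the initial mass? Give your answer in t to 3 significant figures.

initial mass ≈ 26.1 t

v_e = Isp · g₀ = 294 × 9.8 = 2881.2 m/s.
m₀/m_f = exp(Δv / v_e) = exp(4840 / 2881.2) = exp(1.6799) = 5.3648.
m₀ = m_f × 5.3648 = 4.87 × 5.3648 = 26.1266 t.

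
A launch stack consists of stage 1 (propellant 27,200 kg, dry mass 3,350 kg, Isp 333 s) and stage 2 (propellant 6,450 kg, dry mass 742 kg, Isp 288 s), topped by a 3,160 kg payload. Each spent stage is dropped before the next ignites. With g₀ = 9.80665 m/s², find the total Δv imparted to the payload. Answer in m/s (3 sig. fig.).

Δv ≈ 6330 m/s

Ignition mass of stage 1 = 27,200+3,350 + 6,450+742 + 3,160 = 40,902 kg.
Stage 1: m₀ = 40,902 kg, m_f = 40,902 − 27,200 = 13,702 kg; Δv = 333×9.80665×ln(2.985) = 3265.6×1.0936 ≈ 3571 m/s.
Stage 2: m₀ = 10,352 kg, m_f = 10,352 − 6,450 = 3,902 kg; Δv = 288×9.80665×ln(2.653) = 2824.3×0.9757 ≈ 2756 m/s.
Total Δv = 3571 + 2756 = 6327 m/s.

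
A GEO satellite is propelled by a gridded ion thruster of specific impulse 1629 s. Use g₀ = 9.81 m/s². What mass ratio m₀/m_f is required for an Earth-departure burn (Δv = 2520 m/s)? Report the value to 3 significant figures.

v_e = Isp · g₀ = 1629 × 9.81 = 15980.5 m/s.
Rocket equation: m₀/m_f = exp(Δv / v_e) = exp(2520 / 15980.5) = exp(0.1577) = 1.1708.

mass ratio ≈ 1.17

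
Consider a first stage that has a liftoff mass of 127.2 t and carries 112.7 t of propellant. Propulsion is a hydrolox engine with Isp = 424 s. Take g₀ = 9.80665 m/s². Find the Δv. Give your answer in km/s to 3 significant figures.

Δv ≈ 9.03 km/s

v_e = Isp · g₀ = 424 × 9.80665 = 4158.0 m/s.
m_f = m₀ − m_prop = 127.2 − 112.7 = 14.5 t.
From the ideal rocket equation, Δv = v_e · ln(m₀/m_f) = 4158.0 × ln(8.772) = 4158.0 × 2.1716 ≈ 9029.6 m/s.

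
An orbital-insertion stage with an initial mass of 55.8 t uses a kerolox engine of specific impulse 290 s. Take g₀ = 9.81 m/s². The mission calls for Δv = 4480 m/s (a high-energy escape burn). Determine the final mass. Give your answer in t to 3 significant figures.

v_e = Isp · g₀ = 290 × 9.81 = 2844.9 m/s.
m₀/m_f = exp(Δv / v_e) = exp(4480 / 2844.9) = exp(1.5747) = 4.8295.
m_f = m₀ / 4.8295 = 55.8 / 4.8295 = 11.554 t.

final mass ≈ 11.6 t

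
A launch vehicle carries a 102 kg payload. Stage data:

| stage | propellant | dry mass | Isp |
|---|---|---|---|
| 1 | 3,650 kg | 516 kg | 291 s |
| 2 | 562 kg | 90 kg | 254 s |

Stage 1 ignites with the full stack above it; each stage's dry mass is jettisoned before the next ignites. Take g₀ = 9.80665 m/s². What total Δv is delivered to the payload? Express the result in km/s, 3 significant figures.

Ignition mass of stage 1 = 3,650+516 + 562+90 + 102 = 4,920 kg.
Stage 1: m₀ = 4,920 kg, m_f = 4,920 − 3,650 = 1,270 kg; Δv = 291×9.80665×ln(3.874) = 2853.7×1.3543 ≈ 3865 m/s.
Stage 2: m₀ = 754 kg, m_f = 754 − 562 = 192 kg; Δv = 254×9.80665×ln(3.927) = 2490.9×1.3679 ≈ 3407 m/s.
Total Δv = 3865 + 3407 = 7272 m/s.

Δv ≈ 7.27 km/s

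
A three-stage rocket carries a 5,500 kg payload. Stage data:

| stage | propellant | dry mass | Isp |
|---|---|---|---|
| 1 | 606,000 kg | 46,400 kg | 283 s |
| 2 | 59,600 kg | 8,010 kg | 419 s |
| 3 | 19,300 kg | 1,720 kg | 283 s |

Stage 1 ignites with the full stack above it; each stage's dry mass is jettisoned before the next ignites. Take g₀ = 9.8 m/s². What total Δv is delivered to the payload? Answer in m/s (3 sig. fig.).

Δv ≈ 12400 m/s

Ignition mass of stage 1 = 606,000+46,400 + 59,600+8,010 + 19,300+1,720 + 5,500 = 746,530 kg.
Stage 1: m₀ = 746,530 kg, m_f = 746,530 − 606,000 = 140,530 kg; Δv = 283×9.8×ln(5.312) = 2773.4×1.6700 ≈ 4632 m/s.
Stage 2: m₀ = 94,130 kg, m_f = 94,130 − 59,600 = 34,530 kg; Δv = 419×9.8×ln(2.726) = 4106.2×1.0028 ≈ 4118 m/s.
Stage 3: m₀ = 26,520 kg, m_f = 26,520 − 19,300 = 7,220 kg; Δv = 283×9.8×ln(3.673) = 2773.4×1.3010 ≈ 3608 m/s.
Total Δv = 4632 + 4118 + 3608 = 12358 m/s.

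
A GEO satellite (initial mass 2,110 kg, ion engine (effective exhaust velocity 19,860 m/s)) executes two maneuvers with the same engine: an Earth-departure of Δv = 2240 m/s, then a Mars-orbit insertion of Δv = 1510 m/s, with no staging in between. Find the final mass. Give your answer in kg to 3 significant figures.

final mass ≈ 1750 kg

After the first burn: m = 2110 × exp(−2240/19860.0) = 2110 × 0.89334 = 1,884.95 kg.
After the second burn: m = 1,884.95 × exp(−1510/19860.0) = 1,884.95 × 0.92679 = 1,746.95 kg.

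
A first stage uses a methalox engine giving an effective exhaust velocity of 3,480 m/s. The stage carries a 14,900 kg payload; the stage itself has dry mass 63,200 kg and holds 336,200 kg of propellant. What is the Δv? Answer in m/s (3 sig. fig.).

m₀ = payload + dry + propellant = 14,900 + 63,200 + 336,200 = 414,300 kg.
m_f = payload + dry = 14,900 + 63,200 = 78,100 kg.
Δv = v_e · ln(m₀/m_f) = 3480.0 × ln(5.305) = 3480.0 × 1.6686 ≈ 5806.7 m/s.

Δv ≈ 5810 m/s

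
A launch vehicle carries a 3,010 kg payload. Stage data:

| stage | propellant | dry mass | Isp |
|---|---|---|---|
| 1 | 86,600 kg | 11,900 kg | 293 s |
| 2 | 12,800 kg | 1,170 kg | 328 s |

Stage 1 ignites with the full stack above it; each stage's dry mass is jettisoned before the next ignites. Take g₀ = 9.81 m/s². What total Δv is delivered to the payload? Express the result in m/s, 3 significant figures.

Δv ≈ 8490 m/s

Ignition mass of stage 1 = 86,600+11,900 + 12,800+1,170 + 3,010 = 115,480 kg.
Stage 1: m₀ = 115,480 kg, m_f = 115,480 − 86,600 = 28,880 kg; Δv = 293×9.81×ln(3.999) = 2874.3×1.3859 ≈ 3984 m/s.
Stage 2: m₀ = 16,980 kg, m_f = 16,980 − 12,800 = 4,180 kg; Δv = 328×9.81×ln(4.062) = 3217.7×1.4017 ≈ 4510 m/s.
Total Δv = 3984 + 4510 = 8494 m/s.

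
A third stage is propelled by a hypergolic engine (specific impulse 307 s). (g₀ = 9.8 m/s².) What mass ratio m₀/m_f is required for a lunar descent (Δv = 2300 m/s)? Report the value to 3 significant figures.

mass ratio ≈ 2.15

v_e = Isp · g₀ = 307 × 9.8 = 3008.6 m/s.
m₀/m_f = exp(Δv / v_e) = exp(2300 / 3008.6) = exp(0.7645) = 2.1479.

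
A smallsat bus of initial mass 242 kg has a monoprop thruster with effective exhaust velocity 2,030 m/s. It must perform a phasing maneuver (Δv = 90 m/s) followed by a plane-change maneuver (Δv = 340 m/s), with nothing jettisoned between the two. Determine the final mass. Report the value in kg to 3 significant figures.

final mass ≈ 196 kg

After the first burn: m = 242 × exp(−90/2030.0) = 242 × 0.95663 = 231.504 kg.
After the second burn: m = 231.504 × exp(−340/2030.0) = 231.504 × 0.84579 = 195.804 kg.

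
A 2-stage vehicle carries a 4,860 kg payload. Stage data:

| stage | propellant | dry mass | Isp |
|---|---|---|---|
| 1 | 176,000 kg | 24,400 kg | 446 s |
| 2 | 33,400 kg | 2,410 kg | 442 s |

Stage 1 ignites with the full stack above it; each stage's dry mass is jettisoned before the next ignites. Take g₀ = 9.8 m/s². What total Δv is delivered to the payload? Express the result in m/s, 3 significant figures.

Ignition mass of stage 1 = 176,000+24,400 + 33,400+2,410 + 4,860 = 241,070 kg.
Stage 1: m₀ = 241,070 kg, m_f = 241,070 − 176,000 = 65,070 kg; Δv = 446×9.8×ln(3.705) = 4370.8×1.3096 ≈ 5724 m/s.
Stage 2: m₀ = 40,670 kg, m_f = 40,670 − 33,400 = 7,270 kg; Δv = 442×9.8×ln(5.594) = 4331.6×1.7217 ≈ 7458 m/s.
Total Δv = 5724 + 7458 = 13182 m/s.

Δv ≈ 13200 m/s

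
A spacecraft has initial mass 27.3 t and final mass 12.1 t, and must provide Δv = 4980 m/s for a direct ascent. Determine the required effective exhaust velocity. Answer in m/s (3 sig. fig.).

v_e ≈ 6120 m/s

ln(m₀/m_f) = ln(27300/12100) = ln(2.256) = 0.8137.
v_e = Δv / ln(m₀/m_f) = 4980 / 0.8137 = 6120.3 m/s.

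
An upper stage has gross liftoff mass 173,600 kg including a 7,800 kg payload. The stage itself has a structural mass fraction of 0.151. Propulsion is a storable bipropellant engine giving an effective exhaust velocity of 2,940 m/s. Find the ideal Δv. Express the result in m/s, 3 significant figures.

Stage wet mass = m₀ − payload = 173,600 − 7,800 = 165,800 kg.
Stage dry mass = ε × stage wet mass = 0.151 × 165,800 = 25,035.8 kg.
Burnout mass m_f = stage dry + payload = 25,035.8 + 7,800 = 32,835.8 kg.
Δv = v_e · ln(173,600/32,835.8) = 2940.0 × ln(5.287) = 2940.0 × 1.6652 ≈ 4896 m/s.

Δv ≈ 4900 m/s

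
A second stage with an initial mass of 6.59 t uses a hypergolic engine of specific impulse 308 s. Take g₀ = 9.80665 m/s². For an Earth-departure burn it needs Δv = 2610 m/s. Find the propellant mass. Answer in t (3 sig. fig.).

v_e = Isp · g₀ = 308 × 9.80665 = 3020.4 m/s.
By the Tsiolkovsky rocket equation, m₀/m_f = exp(Δv / v_e) = exp(2610 / 3020.4) = exp(0.8641) = 2.3729.
m_f = 6.59 / 2.3729 = 2.77719 t, so propellant = m₀ − m_f = 6.59 − 2.77719 = 3.81281 t.

propellant mass ≈ 3.81 t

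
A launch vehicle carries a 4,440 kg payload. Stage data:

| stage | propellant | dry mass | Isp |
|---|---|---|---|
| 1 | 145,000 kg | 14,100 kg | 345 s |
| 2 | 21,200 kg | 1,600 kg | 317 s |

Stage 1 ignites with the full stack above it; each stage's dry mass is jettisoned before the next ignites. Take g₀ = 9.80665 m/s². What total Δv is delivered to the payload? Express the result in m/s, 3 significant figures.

Ignition mass of stage 1 = 145,000+14,100 + 21,200+1,600 + 4,440 = 186,340 kg.
Stage 1: m₀ = 186,340 kg, m_f = 186,340 − 145,000 = 41,340 kg; Δv = 345×9.80665×ln(4.507) = 3383.3×1.5057 ≈ 5094 m/s.
Stage 2: m₀ = 27,240 kg, m_f = 27,240 − 21,200 = 6,040 kg; Δv = 317×9.80665×ln(4.51) = 3108.7×1.5063 ≈ 4683 m/s.
Total Δv = 5094 + 4683 = 9777 m/s.

Δv ≈ 9780 m/s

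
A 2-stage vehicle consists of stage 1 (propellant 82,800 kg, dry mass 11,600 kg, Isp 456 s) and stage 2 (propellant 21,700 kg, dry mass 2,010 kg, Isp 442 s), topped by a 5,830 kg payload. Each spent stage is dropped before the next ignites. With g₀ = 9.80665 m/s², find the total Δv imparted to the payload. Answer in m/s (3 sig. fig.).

Ignition mass of stage 1 = 82,800+11,600 + 21,700+2,010 + 5,830 = 123,940 kg.
Stage 1: m₀ = 123,940 kg, m_f = 123,940 − 82,800 = 41,140 kg; Δv = 456×9.80665×ln(3.013) = 4471.8×1.1028 ≈ 4932 m/s.
Stage 2: m₀ = 29,540 kg, m_f = 29,540 − 21,700 = 7,840 kg; Δv = 442×9.80665×ln(3.768) = 4334.5×1.3265 ≈ 5750 m/s.
Total Δv = 4932 + 5750 = 10682 m/s.

Δv ≈ 10700 m/s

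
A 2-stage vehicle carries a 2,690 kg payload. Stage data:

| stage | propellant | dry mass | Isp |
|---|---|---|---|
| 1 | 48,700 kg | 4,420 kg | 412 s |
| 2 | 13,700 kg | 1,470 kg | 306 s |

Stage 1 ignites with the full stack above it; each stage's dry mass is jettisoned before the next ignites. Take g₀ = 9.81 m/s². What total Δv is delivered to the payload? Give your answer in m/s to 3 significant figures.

Δv ≈ 9060 m/s

Ignition mass of stage 1 = 48,700+4,420 + 13,700+1,470 + 2,690 = 70,980 kg.
Stage 1: m₀ = 70,980 kg, m_f = 70,980 − 48,700 = 22,280 kg; Δv = 412×9.81×ln(3.186) = 4041.7×1.1587 ≈ 4683 m/s.
Stage 2: m₀ = 17,860 kg, m_f = 17,860 − 13,700 = 4,160 kg; Δv = 306×9.81×ln(4.293) = 3001.9×1.4570 ≈ 4374 m/s.
Total Δv = 4683 + 4374 = 9057 m/s.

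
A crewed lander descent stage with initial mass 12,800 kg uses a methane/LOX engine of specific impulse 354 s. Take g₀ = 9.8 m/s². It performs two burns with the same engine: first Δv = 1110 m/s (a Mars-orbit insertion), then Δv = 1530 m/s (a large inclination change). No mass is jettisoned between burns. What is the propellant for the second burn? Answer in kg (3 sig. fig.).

v_e = Isp · g₀ = 354 × 9.8 = 3469.2 m/s.
After the first burn: m = 12800 × exp(−1110/3469.2) = 12800 × 0.72618 = 9,295.1 kg.
After the second burn: m = 9,295.1 × exp(−1530/3469.2) = 9,295.1 × 0.64338 = 5,980.28 kg.
Second-burn propellant = 9,295.1 − 5,980.28 = 3,314.82 kg.

propellant for the second burn ≈ 3310 kg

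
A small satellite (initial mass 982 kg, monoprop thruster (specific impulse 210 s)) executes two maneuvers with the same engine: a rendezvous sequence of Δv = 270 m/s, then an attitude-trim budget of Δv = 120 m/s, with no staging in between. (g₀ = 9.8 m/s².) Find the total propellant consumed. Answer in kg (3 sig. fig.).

v_e = Isp · g₀ = 210 × 9.8 = 2058.0 m/s.
After the first burn: m = 982 × exp(−270/2058.0) = 982 × 0.87705 = 861.263 kg.
After the second burn: m = 861.263 × exp(−120/2058.0) = 861.263 × 0.94336 = 812.481 kg.
Total propellant = m₀ − m_final = 982 − 812.481 = 169.519 kg.

total propellant consumed ≈ 170 kg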